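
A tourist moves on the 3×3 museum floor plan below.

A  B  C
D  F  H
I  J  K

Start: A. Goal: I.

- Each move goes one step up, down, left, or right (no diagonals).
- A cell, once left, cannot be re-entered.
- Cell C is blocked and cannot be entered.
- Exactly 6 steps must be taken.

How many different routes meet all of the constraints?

2

Need simple routes of exactly 6 moves from A to I (Manhattan distance 2, so 2 moves are spent on a detour and 2 undoing it).
Enumerating: A D F H K J I | A B F H K J I.
That gives 2 routes.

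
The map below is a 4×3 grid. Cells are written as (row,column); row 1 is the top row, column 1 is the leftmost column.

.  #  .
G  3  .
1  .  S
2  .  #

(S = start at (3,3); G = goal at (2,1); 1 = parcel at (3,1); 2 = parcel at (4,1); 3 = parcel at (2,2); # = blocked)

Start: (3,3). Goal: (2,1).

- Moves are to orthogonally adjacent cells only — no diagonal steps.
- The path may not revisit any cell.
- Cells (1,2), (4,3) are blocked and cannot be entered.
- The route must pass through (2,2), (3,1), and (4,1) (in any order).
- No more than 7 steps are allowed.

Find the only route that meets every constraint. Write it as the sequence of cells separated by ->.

Any route must reach (2,2), (3,1), and (4,1) and still end at (2,1) within 7 moves, so the order of the required stops is forced.
Route from (3,3): up to (2,3), left to (2,2), 2× down (reaching (4,2)), left to (4,1), 2× up (reaching (2,1)) — 7 moves in all.
Check: all required cells visited; 7 ≤ 7 moves.

(3,3) -> (2,3) -> (2,2) -> (3,2) -> (4,2) -> (4,1) -> (3,1) -> (2,1)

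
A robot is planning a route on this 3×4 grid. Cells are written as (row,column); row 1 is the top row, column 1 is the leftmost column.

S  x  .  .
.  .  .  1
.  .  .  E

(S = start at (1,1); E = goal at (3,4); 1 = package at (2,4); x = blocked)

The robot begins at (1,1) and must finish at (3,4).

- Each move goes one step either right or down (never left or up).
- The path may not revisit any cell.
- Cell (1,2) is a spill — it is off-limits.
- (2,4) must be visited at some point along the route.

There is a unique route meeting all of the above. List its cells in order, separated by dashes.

Moves only go right or down, so the column and row indices never decrease.
Route from (1,1): down 1 to (2,1), right 3 to (2,4), down 1 to (3,4) — 5 moves in all.
Check: all required cells visited.

(1,1) - (2,1) - (2,2) - (2,3) - (2,4) - (3,4)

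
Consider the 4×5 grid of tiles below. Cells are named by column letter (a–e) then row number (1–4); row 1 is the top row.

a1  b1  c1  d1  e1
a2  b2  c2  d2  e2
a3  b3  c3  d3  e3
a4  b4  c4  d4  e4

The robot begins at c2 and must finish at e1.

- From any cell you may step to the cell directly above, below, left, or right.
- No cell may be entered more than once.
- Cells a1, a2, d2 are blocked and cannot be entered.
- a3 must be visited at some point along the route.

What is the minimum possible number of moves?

Any route passes through a3 somewhere between c2 and e1. Summing Manhattan distances along the two legs (c2 → a3 → e1) gives a lower bound of 3 + 6 = 9 moves.
The shortest route satisfying every rule uses 11 moves: c2 → c3 → c4 → b4 → a4 → a3 → b3 → b2 → b1 → c1 → d1 → e1.
The no-revisit rule (legs can't share cells) pushes the minimum above the 9-move bound; an exhaustive check rules out every length from 9 to 10, leaving 11 as the minimum.

11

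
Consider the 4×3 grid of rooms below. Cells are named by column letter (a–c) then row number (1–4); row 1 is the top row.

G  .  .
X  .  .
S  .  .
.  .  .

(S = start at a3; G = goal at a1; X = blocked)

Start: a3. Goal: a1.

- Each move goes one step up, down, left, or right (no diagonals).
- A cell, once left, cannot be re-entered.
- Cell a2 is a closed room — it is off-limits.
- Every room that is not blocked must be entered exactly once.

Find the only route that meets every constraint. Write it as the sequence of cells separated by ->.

a3 -> a4 -> b4 -> c4 -> c3 -> b3 -> b2 -> c2 -> c1 -> b1 -> a1

Need to visit all 11 open cells exactly once, starting at a3 and ending at a1.
Cell c1 has only two open neighbours (c2 and b1), so the path must pass straight through it: one of those is the cell it's entered from and the other is where it exits.
Route from a3: down to a4, 2× right (reaching c4), up to c3, left to b3, up to b2, right to c2, up to c1, 2× left (reaching a1) — 10 moves in all.
Check: all 11 open cells covered.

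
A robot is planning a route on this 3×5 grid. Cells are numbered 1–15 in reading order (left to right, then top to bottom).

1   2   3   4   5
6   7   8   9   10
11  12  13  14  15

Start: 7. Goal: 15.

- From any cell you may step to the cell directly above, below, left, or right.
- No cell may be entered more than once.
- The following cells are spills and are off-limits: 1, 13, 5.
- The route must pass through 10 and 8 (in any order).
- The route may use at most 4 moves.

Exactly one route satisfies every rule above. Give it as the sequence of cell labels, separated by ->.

The 4-move cap with required stops at 10, 8 leaves no slack for detours.
Route from 7: 3× right (reaching 10), down to 15 — 4 moves in all.
Check: all required cells visited; 4 ≤ 4 moves.

7 -> 8 -> 9 -> 10 -> 15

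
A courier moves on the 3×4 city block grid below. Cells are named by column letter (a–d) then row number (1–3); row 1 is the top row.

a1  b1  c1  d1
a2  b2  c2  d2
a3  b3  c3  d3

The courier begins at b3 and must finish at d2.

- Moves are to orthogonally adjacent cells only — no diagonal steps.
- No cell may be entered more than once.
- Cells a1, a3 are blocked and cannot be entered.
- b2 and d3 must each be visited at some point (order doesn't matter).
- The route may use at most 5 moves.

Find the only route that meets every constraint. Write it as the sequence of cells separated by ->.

The 5-move cap with required stops at b2, d3 leaves no slack for detours.
Route from b3: up 1 to b2, right 1 to c2, down 1 to c3, right 1 to d3, up 1 to d2 — 5 moves in all.
Check: all required cells visited; 5 ≤ 5 moves.

b3 -> b2 -> c2 -> c3 -> d3 -> d2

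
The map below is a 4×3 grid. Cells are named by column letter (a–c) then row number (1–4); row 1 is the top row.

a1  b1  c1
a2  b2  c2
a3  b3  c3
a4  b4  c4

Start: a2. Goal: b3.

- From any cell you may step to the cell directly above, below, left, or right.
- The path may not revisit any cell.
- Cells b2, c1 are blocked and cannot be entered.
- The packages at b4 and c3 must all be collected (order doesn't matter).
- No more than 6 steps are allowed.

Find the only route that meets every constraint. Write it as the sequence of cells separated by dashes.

a2 - a3 - a4 - b4 - c4 - c3 - b3

The budget equals the shortest possible length, so every move has to be on a shortest route through the required cells.
Route from a2: down 2 to a4, right 2 to c4, up 1 to c3, left 1 to b3 — 6 moves in all.
Check: all required cells visited; 6 ≤ 6 moves.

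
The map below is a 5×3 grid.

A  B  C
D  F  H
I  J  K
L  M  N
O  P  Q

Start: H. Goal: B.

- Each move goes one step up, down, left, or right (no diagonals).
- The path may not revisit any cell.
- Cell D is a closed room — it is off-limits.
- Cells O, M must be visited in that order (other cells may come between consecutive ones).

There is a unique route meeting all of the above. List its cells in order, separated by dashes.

H - K - N - Q - P - O - L - M - J - F - B

The waypoints must appear in the order O, M, with no cell reused.
Route from H: down 3 to Q, left 2 to O, up 1 to L, right 1 to M, up 3 to B — 10 moves in all.
Check: order respected (O at step 5, M at step 7).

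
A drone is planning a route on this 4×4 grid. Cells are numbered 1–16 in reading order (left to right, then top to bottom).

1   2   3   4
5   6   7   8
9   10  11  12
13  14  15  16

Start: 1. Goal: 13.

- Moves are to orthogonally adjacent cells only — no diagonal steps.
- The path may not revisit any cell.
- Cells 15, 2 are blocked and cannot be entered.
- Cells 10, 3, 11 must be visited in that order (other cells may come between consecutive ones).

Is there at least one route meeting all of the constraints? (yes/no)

Ignoring the required order, 2 revisit-free routes from 1 to 13 pass through all of 10, 3, and 11; the waypoint orders that occur are 3 → 11 → 10 (2) — never 10 → 3 → 11.

no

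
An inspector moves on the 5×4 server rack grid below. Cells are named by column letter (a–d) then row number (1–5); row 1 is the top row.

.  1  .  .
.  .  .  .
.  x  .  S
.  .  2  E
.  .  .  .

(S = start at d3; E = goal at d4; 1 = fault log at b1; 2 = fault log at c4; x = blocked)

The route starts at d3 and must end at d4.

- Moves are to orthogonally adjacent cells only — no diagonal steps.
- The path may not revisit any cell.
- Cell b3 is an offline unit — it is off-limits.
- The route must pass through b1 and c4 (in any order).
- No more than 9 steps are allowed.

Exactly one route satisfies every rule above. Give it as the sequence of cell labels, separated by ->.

d3 -> d2 -> d1 -> c1 -> b1 -> b2 -> c2 -> c3 -> c4 -> d4

The 9-move cap with required stops at b1, c4 leaves no slack for detours.
Route from d3: up 2 to d1, left 2 to b1, down 1 to b2, right 1 to c2, down 2 to c4, right 1 to d4 — 9 moves in all.
Check: all required cells visited; 9 ≤ 9 moves.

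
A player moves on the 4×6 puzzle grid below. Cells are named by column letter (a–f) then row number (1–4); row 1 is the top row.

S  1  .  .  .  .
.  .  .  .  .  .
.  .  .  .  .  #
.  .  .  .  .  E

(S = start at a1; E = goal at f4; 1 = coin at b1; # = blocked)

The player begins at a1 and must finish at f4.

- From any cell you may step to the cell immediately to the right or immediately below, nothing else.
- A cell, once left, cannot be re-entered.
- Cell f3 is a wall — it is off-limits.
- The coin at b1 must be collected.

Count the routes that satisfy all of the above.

20

A right/down-only route from a1 to f4 makes exactly 3 down-moves and 5 right-moves in some order.
With no other constraints that would be C(8,3) = 56 routes.
Split at b1 and multiply the segment counts (each segment already excludes blocked cells): a1→b1: 1; b1→f4: 20; product = 20.
That gives 20 routes.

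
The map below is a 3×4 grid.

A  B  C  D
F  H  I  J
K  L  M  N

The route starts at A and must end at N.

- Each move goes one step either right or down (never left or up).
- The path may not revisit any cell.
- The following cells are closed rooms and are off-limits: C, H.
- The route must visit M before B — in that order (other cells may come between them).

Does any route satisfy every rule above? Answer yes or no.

no

B lies above M, so going from M to B would need an upward move — but moves only go right/down, so M cannot be visited before B.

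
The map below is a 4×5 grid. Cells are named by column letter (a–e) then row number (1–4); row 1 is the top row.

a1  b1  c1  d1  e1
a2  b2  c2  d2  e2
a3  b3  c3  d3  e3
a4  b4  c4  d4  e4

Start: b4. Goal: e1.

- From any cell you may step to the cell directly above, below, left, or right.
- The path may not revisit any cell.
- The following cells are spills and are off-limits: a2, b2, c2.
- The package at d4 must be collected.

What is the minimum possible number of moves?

Any route passes through d4 somewhere between b4 and e1. Summing Manhattan distances along the two legs (b4 → d4 → e1) gives a lower bound of 2 + 4 = 6 moves.
A route of 6 moves achieves this: b4 → c4 → d4 → d3 → d2 → d1 → e1.
Since 6 matches the lower bound, it is optimal.

6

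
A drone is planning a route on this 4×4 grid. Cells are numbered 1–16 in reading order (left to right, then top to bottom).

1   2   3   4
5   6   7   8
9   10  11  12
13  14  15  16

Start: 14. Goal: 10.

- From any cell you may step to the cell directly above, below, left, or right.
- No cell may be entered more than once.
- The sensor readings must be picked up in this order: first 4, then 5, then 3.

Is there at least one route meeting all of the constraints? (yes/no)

Ignoring the required order, 30 revisit-free routes from 14 to 10 pass through all of 4, 5, and 3; the waypoint orders that occur are 4 → 3 → 5 (17); 5 → 3 → 4 (13) — never 4 → 5 → 3.

no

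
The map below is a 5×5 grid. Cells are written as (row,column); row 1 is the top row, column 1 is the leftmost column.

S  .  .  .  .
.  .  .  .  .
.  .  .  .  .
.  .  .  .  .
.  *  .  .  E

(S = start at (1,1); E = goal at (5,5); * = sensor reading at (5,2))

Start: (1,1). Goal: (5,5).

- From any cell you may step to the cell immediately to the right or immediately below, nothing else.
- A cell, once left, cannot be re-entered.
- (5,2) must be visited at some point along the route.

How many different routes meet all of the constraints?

5

A right/down-only route from (1,1) to (5,5) makes exactly 4 down-moves and 4 right-moves in some order.
With no other constraints that would be C(8,4) = 70 routes.
Split at (5,2) and multiply the segment counts: (1,1)→(5,2): 5; (5,2)→(5,5): 1; product = 5.
That gives 5 routes.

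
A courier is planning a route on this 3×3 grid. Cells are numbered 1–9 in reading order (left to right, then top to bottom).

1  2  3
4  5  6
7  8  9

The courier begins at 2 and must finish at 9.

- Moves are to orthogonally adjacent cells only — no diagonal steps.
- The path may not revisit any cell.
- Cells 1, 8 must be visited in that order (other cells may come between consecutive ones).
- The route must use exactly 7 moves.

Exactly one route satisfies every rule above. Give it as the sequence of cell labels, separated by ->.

2 -> 1 -> 4 -> 7 -> 8 -> 5 -> 6 -> 9

The waypoints must appear in the order 1, 8, with no cell reused.
Route from 2: left to 1, 2× down (reaching 7), right to 8, up to 5, right to 6, down to 9 — 7 moves in all.
Check: order respected (1 at step 1, 8 at step 4); 7 moves as required.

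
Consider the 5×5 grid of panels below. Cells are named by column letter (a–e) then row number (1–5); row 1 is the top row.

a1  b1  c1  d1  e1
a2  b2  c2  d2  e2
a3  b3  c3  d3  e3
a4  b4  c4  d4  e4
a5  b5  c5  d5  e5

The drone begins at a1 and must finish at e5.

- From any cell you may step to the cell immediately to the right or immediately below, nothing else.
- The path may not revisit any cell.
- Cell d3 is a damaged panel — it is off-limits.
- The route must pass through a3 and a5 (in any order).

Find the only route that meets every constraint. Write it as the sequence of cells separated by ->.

a1 -> a2 -> a3 -> a4 -> a5 -> b5 -> c5 -> d5 -> e5

Moves only go right or down, so the column and row indices never decrease.
Route from a1: down 4 to a5, right 4 to e5 — 8 moves in all.
Check: all required cells visited.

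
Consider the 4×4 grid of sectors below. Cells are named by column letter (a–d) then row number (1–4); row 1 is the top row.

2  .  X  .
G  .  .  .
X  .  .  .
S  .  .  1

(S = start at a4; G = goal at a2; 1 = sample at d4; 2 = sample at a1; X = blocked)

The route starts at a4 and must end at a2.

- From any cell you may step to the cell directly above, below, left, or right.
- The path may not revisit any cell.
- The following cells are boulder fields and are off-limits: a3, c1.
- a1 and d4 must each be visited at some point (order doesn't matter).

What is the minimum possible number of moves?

10

Any route passes through a1 and d4 in some order between a4 and a2. Summing Manhattan distances along each leg and taking the cheapest ordering (a4 → d4 → a1 → a2) gives a lower bound of 3 + 6 + 1 = 10 moves.
A route of 10 moves achieves this: a4 → b4 → c4 → d4 → d3 → d2 → c2 → b2 → b1 → a1 → a2.
Since 10 matches the lower bound, it is optimal.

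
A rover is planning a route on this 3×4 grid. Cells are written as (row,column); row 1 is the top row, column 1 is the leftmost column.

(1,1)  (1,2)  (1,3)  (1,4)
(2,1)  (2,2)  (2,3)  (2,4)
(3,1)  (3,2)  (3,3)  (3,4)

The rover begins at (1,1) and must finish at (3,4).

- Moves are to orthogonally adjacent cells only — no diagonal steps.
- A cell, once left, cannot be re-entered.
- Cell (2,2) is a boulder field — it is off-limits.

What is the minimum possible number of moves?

5

The Manhattan distance from (1,1) to (3,4) is |1−3| + |1−4| = 5, so at least 5 moves are needed.
A route of 5 moves achieves this: (1,1) → (2,1) → (3,1) → (3,2) → (3,3) → (3,4).
Since 5 matches the lower bound, it is optimal.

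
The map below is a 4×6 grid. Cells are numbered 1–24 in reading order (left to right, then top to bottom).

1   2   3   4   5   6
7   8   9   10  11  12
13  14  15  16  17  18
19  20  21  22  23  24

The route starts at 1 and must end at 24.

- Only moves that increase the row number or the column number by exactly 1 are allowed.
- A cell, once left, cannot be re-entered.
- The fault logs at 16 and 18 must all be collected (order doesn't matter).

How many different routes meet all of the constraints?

A right/down-only route from 1 to 24 makes exactly 3 down-moves and 5 right-moves in some order.
With no other constraints that would be C(8,3) = 56 routes.
A monotone route can only reach the required cells in the order 16, 18, so split there and multiply the segment counts: 1→16: 10; 16→18: 1; 18→24: 1; product = 10.
That gives 10 routes.

10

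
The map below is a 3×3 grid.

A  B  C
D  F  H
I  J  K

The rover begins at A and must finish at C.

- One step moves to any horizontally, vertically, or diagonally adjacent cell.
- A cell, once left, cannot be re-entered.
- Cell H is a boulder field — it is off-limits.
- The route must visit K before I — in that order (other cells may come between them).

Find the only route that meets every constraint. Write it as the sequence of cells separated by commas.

A, F, K, J, I, D, B, C

The waypoints must appear in the order K, I, with no cell reused.
Route from A: down-right 2 to K, left 2 to I, up 1 to D, up-right 1 to B, right 1 to C — 7 moves in all.
Check: order respected (K at step 2, I at step 4).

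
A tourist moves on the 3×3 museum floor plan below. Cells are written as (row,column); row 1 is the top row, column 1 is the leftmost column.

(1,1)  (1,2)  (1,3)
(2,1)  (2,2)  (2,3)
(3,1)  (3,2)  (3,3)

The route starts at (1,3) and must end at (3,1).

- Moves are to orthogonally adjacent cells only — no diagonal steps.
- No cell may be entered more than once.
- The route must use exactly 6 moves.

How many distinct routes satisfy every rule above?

4

Need simple routes of exactly 6 moves from (1,3) to (3,1) (Manhattan distance 4, so 1 moves are spent on a detour and 1 undoing it).
Enumerating: (1,3) (2,3) (3,3) (3,2) (2,2) (2,1) (3,1) | (1,3) (2,3) (2,2) (1,2) (1,1) (2,1) (3,1) | (1,3) (1,2) (2,2) (2,3) (3,3) (3,2) (3,1) | (1,3) (1,2) (1,1) (2,1) (2,2) (3,2) (3,1).
That gives 4 routes.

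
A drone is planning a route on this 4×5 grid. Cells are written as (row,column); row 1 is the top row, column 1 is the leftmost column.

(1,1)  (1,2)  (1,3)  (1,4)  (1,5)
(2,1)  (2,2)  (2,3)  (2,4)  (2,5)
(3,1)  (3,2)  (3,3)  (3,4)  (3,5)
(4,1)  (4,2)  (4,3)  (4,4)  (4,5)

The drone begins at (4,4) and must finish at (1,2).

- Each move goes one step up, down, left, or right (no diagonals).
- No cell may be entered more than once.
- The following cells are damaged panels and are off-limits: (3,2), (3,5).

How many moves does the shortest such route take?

5

The Manhattan distance from (4,4) to (1,2) is |4−1| + |4−2| = 5, so at least 5 moves are needed.
A route of 5 moves achieves this: (4,4) → (3,4) → (2,4) → (1,4) → (1,3) → (1,2).
Since 5 matches the lower bound, it is optimal.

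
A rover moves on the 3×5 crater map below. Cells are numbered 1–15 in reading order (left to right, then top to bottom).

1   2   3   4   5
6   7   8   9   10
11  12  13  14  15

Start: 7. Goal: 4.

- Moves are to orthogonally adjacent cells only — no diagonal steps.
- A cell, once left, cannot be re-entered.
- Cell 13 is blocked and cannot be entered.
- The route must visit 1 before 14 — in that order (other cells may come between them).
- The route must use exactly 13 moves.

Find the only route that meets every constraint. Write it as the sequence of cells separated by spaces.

The waypoints must appear in the order 1, 14, with no cell reused.
Route from 7: down to 12, left to 11, 2× up (reaching 1), 2× right (reaching 3), down to 8, right to 9, down to 14, right to 15, 2× up (reaching 5), left to 4 — 13 moves in all.
Check: order respected (1 at step 4, 14 at step 9); 13 moves as required.

7 12 11 6 1 2 3 8 9 14 15 10 5 4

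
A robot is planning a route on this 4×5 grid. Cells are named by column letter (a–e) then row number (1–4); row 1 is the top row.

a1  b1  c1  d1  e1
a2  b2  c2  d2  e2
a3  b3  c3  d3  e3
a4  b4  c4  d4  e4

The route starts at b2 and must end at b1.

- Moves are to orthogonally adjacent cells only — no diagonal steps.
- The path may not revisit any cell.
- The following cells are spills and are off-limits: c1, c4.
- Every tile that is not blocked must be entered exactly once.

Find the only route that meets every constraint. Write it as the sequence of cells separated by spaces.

Need to visit all 18 open cells exactly once, starting at b2 and ending at b1.
Route from b2: right 2 to d2, up 1 to d1, right 1 to e1, down 3 to e4, left 1 to d4, up 1 to d3, left 2 to b3, down 1 to b4, left 1 to a4, up 3 to a1, right 1 to b1 — 17 moves in all.
Check: all 18 open cells covered.

b2 c2 d2 d1 e1 e2 e3 e4 d4 d3 c3 b3 b4 a4 a3 a2 a1 b1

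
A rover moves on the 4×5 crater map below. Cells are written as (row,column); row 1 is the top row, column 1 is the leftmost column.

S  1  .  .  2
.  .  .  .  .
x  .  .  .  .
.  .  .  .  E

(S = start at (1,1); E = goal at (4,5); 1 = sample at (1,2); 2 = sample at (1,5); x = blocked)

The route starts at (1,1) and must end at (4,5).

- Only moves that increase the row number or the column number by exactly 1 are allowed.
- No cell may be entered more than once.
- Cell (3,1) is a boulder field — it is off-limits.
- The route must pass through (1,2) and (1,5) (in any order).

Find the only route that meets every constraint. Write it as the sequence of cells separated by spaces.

(1,1) (1,2) (1,3) (1,4) (1,5) (2,5) (3,5) (4,5)

Moves only go right or down, so the column and row indices never decrease.
Route from (1,1): right 4 to (1,5), down 3 to (4,5) — 7 moves in all.
Check: all required cells visited.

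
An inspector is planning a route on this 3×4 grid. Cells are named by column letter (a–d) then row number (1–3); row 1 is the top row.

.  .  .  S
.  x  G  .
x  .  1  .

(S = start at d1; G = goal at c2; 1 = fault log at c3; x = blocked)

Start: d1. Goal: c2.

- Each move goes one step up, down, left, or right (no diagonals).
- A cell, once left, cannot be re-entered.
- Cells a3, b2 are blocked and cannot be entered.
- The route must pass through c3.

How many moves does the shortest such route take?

Any route passes through c3 somewhere between d1 and c2. Summing Manhattan distances along the two legs (d1 → c3 → c2) gives a lower bound of 3 + 1 = 4 moves.
A route of 4 moves achieves this: d1 → d2 → d3 → c3 → c2.
Since 4 matches the lower bound, it is optimal.

4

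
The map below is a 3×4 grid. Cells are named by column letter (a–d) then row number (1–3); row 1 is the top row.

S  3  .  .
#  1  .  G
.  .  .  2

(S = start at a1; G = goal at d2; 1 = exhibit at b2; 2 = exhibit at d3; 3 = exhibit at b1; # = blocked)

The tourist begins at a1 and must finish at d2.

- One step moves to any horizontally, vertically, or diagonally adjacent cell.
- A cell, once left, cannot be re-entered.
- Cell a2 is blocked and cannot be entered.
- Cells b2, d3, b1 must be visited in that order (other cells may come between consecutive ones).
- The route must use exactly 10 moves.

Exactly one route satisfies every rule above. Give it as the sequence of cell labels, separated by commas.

The waypoints must appear in the order b2, d3, b1, with no cell reused.
Route from a1: down-right 1 to b2, down-left 1 to a3, right 3 to d3, up-left 2 to b1, right 2 to d1, down 1 to d2 — 10 moves in all.
Check: order respected (1 at step 1, 2 at step 5, 3 at step 7); 10 moves as required.

a1, b2, a3, b3, c3, d3, c2, b1, c1, d1, d2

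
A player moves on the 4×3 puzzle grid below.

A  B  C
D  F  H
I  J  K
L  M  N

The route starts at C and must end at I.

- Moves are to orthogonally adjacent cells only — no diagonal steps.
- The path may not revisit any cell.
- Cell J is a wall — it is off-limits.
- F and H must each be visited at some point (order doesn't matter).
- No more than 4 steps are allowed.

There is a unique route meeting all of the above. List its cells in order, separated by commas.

Any route must reach F and H and still end at I within 4 moves, so the order of the required stops is forced.
Route from C: down 1 to H, left 2 to D, down 1 to I — 4 moves in all.
Check: all required cells visited; 4 ≤ 4 moves.

C, H, F, D, I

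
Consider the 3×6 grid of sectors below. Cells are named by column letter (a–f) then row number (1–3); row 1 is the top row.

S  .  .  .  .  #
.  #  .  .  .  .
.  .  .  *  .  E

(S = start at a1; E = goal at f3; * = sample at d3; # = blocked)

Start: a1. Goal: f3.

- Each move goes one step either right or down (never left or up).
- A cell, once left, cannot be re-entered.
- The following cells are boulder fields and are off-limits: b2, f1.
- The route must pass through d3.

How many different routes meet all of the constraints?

4

A right/down-only route from a1 to f3 makes exactly 2 down-moves and 5 right-moves in some order.
With no other constraints that would be C(7,2) = 21 routes.
Split at d3 and multiply the segment counts (each segment already excludes blocked cells): a1→d3: 4; d3→f3: 1; product = 4.
That gives 4 routes.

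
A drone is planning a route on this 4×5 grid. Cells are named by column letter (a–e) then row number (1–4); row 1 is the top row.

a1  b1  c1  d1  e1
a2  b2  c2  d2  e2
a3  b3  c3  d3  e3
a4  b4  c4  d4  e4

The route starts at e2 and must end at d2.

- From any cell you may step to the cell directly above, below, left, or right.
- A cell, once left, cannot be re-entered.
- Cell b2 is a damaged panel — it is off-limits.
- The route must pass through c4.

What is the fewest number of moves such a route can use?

7

Any route passes through c4 somewhere between e2 and d2. Summing Manhattan distances along the two legs (e2 → c4 → d2) gives a lower bound of 4 + 3 = 7 moves.
A route of 7 moves achieves this: e2 → e3 → e4 → d4 → c4 → c3 → c2 → d2.
Since 7 matches the lower bound, it is optimal.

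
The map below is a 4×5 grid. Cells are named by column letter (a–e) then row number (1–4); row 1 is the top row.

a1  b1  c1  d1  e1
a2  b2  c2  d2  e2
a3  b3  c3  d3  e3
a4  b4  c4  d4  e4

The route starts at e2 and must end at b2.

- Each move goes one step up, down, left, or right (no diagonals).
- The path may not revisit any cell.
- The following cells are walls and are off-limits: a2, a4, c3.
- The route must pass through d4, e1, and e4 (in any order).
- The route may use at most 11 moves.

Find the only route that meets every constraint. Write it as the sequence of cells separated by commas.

The budget equals the shortest possible length, so every move has to be on a shortest route through the required cells.
Route from e2: up 1 to e1, left 1 to d1, down 2 to d3, right 1 to e3, down 1 to e4, left 3 to b4, up 2 to b2 — 11 moves in all.
Check: all required cells visited; 11 ≤ 11 moves.

e2, e1, d1, d2, d3, e3, e4, d4, c4, b4, b3, b2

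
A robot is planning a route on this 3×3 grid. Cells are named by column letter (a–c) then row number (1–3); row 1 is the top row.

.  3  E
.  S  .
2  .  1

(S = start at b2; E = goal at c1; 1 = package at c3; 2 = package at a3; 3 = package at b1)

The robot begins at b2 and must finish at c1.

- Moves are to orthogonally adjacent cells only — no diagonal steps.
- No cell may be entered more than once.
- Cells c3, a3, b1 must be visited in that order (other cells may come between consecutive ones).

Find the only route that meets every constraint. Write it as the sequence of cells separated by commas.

b2, c2, c3, b3, a3, a2, a1, b1, c1

The waypoints must appear in the order c3, a3, b1, with no cell reused.
Route from b2: right to c2, down to c3, 2× left (reaching a3), 2× up (reaching a1), 2× right (reaching c1) — 8 moves in all.
Check: order respected (1 at step 2, 2 at step 4, 3 at step 7).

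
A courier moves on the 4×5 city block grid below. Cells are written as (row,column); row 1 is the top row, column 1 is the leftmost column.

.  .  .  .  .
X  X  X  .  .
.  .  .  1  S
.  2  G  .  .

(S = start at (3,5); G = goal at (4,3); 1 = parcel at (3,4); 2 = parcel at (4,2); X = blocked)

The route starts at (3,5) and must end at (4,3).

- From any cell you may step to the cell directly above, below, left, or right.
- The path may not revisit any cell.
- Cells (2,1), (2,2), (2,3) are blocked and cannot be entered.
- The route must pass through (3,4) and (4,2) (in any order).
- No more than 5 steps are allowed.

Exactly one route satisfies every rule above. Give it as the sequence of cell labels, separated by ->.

(3,5) -> (3,4) -> (3,3) -> (3,2) -> (4,2) -> (4,3)

The budget equals the shortest possible length, so every move has to be on a shortest route through the required cells.
Route from (3,5): 3× left (reaching (3,2)), down to (4,2), right to (4,3) — 5 moves in all.
Check: all required cells visited; 5 ≤ 5 moves.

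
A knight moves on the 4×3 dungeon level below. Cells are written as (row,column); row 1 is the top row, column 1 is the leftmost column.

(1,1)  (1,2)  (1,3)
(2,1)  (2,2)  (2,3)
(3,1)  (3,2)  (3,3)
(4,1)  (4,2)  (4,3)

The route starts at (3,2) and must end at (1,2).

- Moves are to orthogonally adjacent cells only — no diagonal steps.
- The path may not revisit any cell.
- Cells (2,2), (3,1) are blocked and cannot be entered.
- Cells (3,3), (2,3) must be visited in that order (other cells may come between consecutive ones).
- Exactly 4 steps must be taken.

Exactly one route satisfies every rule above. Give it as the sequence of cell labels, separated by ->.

(3,2) -> (3,3) -> (2,3) -> (1,3) -> (1,2)

The waypoints must appear in the order (3,3), (2,3), with no cell reused.
Route from (3,2): right to (3,3), 2× up (reaching (1,3)), left to (1,2) — 4 moves in all.
Check: order respected ((3,3) at step 1, (2,3) at step 2); 4 moves as required.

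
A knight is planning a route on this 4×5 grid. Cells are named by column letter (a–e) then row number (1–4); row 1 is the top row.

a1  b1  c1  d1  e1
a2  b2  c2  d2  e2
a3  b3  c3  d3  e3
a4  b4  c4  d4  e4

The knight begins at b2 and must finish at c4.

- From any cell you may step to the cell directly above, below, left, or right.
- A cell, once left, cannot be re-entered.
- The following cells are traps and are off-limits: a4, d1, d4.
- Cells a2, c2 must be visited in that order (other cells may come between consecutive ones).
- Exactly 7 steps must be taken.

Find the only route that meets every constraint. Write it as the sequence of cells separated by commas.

b2, a2, a1, b1, c1, c2, c3, c4

The waypoints must appear in the order a2, c2, with no cell reused.
Route from b2: left to a2, up to a1, 2× right (reaching c1), 3× down (reaching c4) — 7 moves in all.
Check: order respected (a2 at step 1, c2 at step 5); 7 moves as required.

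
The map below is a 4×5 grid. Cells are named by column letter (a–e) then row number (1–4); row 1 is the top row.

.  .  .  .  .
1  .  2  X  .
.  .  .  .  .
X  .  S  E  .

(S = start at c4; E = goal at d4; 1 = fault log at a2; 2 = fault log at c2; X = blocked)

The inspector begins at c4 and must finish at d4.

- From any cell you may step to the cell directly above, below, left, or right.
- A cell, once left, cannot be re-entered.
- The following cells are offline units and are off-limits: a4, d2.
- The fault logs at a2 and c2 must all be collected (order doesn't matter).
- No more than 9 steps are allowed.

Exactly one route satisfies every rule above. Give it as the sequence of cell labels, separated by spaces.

c4 b4 b3 a3 a2 b2 c2 c3 d3 d4

The 9-move cap with required stops at a2, c2 leaves no slack for detours.
Route from c4: left to b4, up to b3, left to a3, up to a2, 2× right (reaching c2), down to c3, right to d3, down to d4 — 9 moves in all.
Check: all required cells visited; 9 ≤ 9 moves.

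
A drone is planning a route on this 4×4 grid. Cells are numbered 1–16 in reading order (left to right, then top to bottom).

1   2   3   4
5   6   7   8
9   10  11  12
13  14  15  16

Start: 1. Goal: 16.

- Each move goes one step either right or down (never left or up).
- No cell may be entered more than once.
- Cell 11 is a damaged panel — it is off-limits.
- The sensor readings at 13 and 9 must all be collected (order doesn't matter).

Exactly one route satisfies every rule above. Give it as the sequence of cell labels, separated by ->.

1 -> 5 -> 9 -> 13 -> 14 -> 15 -> 16

Moves only go right or down, so the column and row indices never decrease.
Route from 1: 3× down (reaching 13), 3× right (reaching 16) — 6 moves in all.
Check: all required cells visited.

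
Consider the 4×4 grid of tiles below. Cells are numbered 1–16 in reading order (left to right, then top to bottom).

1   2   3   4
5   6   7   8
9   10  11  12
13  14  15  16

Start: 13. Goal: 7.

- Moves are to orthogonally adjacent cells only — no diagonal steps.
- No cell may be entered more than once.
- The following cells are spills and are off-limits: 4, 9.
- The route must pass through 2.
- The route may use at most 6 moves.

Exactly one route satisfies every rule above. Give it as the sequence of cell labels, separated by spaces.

The budget equals the shortest possible length, so every move has to be on a shortest route through the required cells.
Route from 13: right 1 to 14, up 3 to 2, right 1 to 3, down 1 to 7 — 6 moves in all.
Check: all required cells visited; 6 ≤ 6 moves.

13 14 10 6 2 3 7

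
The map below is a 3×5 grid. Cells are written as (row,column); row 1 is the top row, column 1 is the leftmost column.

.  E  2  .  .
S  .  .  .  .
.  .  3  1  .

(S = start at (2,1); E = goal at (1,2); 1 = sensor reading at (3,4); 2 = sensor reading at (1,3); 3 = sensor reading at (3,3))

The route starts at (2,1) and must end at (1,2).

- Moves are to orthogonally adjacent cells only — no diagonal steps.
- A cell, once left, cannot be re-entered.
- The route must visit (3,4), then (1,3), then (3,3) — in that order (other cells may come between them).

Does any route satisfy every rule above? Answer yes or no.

Ignoring the required order, 28 revisit-free routes from (2,1) to (1,2) pass through all of (3,4), (1,3), and (3,3); the waypoint orders that occur are (3,3) → (3,4) → (1,3) (28) — never (3,4) → (1,3) → (3,3).

no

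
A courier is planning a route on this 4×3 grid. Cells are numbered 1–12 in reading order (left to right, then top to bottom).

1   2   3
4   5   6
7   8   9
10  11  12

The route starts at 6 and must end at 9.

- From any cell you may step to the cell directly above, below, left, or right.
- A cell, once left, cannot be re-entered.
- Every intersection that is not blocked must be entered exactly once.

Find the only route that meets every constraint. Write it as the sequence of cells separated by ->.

Need to visit all 12 open cells exactly once, starting at 6 and ending at 9.
Cell 1 has only two open neighbours (4 and 2), so the path must pass straight through it: one of those is the cell it's entered from and the other is where it exits.
Route from 6: up 1 to 3, left 2 to 1, down 1 to 4, right 1 to 5, down 1 to 8, left 1 to 7, down 1 to 10, right 2 to 12, up 1 to 9 — 11 moves in all.
Check: all 12 open cells covered.

6 -> 3 -> 2 -> 1 -> 4 -> 5 -> 8 -> 7 -> 10 -> 11 -> 12 -> 9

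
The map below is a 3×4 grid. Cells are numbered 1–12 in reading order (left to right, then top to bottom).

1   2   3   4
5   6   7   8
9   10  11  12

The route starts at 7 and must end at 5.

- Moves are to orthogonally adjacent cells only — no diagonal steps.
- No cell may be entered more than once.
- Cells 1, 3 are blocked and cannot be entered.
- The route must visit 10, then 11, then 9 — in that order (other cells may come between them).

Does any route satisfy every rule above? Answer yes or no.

no

Ignoring the required order, 2 revisit-free routes from 7 to 5 pass through all of 10, 11, and 9; the waypoint orders that occur are 11 → 10 → 9 (2) — never 10 → 11 → 9.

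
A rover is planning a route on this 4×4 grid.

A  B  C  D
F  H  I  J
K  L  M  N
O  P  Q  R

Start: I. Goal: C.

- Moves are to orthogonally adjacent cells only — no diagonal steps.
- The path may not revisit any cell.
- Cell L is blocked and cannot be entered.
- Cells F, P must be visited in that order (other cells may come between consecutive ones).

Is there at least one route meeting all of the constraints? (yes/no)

One route that works: I → H → F → K → O → P → Q → M → N → J → D → C.

yes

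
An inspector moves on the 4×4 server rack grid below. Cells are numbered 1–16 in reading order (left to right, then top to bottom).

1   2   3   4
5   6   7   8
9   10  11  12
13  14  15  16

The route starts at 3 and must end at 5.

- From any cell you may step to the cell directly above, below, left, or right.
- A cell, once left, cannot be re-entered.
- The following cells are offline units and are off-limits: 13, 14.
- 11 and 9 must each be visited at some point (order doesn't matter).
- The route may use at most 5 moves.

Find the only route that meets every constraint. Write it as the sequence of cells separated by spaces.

Any route must reach 11 and 9 and still end at 5 within 5 moves, so the order of the required stops is forced.
Route from 3: 2× down (reaching 11), 2× left (reaching 9), up to 5 — 5 moves in all.
Check: all required cells visited; 5 ≤ 5 moves.

3 7 11 10 9 5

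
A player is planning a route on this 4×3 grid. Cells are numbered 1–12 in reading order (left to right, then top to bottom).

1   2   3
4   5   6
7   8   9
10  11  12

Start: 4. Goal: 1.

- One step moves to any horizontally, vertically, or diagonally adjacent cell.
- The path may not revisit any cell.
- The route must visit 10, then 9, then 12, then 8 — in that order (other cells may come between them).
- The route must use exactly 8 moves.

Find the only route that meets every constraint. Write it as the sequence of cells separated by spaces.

4 7 10 11 9 12 8 5 1

The waypoints must appear in the order 10, 9, 12, 8, with no cell reused.
Route from 4: down 2 to 10, right 1 to 11, up-right 1 to 9, down 1 to 12, up-left 1 to 8, up 1 to 5, up-left 1 to 1 — 8 moves in all.
Check: order respected (10 at step 2, 9 at step 4, 12 at step 5, 8 at step 6); 8 moves as required.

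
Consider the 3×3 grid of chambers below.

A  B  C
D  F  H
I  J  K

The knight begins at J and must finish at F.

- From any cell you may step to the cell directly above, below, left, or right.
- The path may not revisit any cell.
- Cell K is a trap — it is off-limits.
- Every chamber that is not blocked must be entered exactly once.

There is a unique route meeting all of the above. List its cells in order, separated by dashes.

Need to visit all 8 open cells exactly once, starting at J and ending at F.
Cell A has only two open neighbours (D and B), so the path must pass straight through it: one of those is the cell it's entered from and the other is where it exits.
Route from J: left 1 to I, up 2 to A, right 2 to C, down 1 to H, left 1 to F — 7 moves in all.
Check: all 8 open cells covered.

J - I - D - A - B - C - H - F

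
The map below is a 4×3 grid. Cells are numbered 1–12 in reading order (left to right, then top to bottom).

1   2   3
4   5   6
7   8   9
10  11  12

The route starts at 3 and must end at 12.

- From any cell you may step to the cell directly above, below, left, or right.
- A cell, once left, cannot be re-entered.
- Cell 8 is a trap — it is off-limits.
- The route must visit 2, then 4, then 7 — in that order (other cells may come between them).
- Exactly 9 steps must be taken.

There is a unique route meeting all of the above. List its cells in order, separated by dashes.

The waypoints must appear in the order 2, 4, 7, with no cell reused.
Route from 3: down to 6, left to 5, up to 2, left to 1, 3× down (reaching 10), 2× right (reaching 12) — 9 moves in all.
Check: order respected (2 at step 3, 4 at step 5, 7 at step 6); 9 moves as required.

3 - 6 - 5 - 2 - 1 - 4 - 7 - 10 - 11 - 12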